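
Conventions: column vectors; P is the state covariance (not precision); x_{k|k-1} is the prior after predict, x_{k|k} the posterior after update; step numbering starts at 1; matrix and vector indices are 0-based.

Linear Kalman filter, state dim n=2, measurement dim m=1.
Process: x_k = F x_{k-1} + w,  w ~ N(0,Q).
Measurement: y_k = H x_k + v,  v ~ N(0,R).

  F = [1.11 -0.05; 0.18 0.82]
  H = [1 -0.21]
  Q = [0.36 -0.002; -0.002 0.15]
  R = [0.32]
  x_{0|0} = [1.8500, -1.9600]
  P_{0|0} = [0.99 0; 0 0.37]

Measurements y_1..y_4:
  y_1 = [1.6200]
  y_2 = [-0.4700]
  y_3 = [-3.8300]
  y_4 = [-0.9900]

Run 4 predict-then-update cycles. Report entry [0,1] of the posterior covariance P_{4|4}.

step 1: x^-=[2.1515, -1.2742]  P^-=[1.5807 0.1806; 0.1806 0.4309]  S=[1.8438]  K=[0.8367; 0.0489]  nu=[-0.7991]  x^+=[1.4829, -1.3133]  P^+=[0.2898 0.1052; 0.1052 0.4265]
step 2: x^-=[1.7117, -0.8100]  P^-=[0.7065 0.1332; 0.1332 0.4772]  S=[0.9916]  K=[0.6843; 0.0333]  nu=[-2.3518]  x^+=[0.1024, -0.8883]  P^+=[0.2422 0.1106; 0.1106 0.4761]
step 3: x^-=[0.1581, -0.7100]  P^-=[0.6473 0.1266; 0.1266 0.5106]  S=[0.9367]  K=[0.6627; 0.0207]  nu=[-4.1372]  x^+=[-2.5836, -0.7954]  P^+=[0.2360 0.1138; 0.1138 0.5102]
step 4: x^-=[-2.8281, -1.1173]  P^-=[0.6394 0.1267; 0.1267 0.5343]  S=[0.9297]  K=[0.6591; 0.0156]  nu=[1.6034]  x^+=[-1.7713, -1.0922]  P^+=[0.2355 0.1172; 0.1172 0.5341]

P_post[0,1] = 0.1172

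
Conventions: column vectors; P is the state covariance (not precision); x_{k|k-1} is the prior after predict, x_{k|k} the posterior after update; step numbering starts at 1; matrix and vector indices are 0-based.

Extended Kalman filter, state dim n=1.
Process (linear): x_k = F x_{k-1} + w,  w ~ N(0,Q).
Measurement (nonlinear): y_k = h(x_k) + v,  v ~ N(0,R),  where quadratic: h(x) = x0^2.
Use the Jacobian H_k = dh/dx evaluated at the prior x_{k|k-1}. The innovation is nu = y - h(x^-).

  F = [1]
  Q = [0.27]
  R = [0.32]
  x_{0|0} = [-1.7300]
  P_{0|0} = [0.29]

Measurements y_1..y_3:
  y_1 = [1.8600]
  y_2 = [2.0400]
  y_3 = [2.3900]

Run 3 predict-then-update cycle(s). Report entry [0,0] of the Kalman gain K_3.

K[0,0] = -0.3104

step 1: x^-=[-1.7300]  P^-=[0.5600]  H_jac=[-3.4600]  S=[7.0241]  K=[-0.2759]  nu=[-1.1329]  x^+=[-1.4175]  P^+=[0.0255]
step 2: x^-=[-1.4175]  P^-=[0.2955]  H_jac=[-2.8350]  S=[2.6951]  K=[-0.3109]  nu=[0.0307]  x^+=[-1.4270]  P^+=[0.0351]
step 3: x^-=[-1.4270]  P^-=[0.3051]  H_jac=[-2.8541]  S=[2.8052]  K=[-0.3104]  nu=[0.3536]  x^+=[-1.5368]  P^+=[0.0348]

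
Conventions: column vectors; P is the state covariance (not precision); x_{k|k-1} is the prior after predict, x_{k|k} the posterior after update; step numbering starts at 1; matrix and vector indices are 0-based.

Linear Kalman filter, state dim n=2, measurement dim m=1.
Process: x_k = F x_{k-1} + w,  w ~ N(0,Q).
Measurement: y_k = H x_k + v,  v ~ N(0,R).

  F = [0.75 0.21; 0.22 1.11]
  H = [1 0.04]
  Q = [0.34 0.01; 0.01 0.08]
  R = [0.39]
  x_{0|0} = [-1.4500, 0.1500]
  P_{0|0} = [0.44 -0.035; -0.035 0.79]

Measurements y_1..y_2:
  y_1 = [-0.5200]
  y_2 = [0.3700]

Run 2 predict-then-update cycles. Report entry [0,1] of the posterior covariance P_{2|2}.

P_post[0,1] = 0.1121

step 1: x^-=[-1.0560, -0.1525]  P^-=[0.6113 0.2360; 0.2360 1.0576]  S=[1.0219]  K=[0.6075; 0.2723]  nu=[0.5421]  x^+=[-0.7267, -0.0049]  P^+=[0.2342 0.0669; 0.0669 0.9818]
step 2: x^-=[-0.5460, -0.1653]  P^-=[0.5361 0.3363; 0.3363 1.3337]  S=[0.9552]  K=[0.5754; 0.4080]  nu=[0.9227]  x^+=[-0.0152, 0.2111]  P^+=[0.2199 0.1121; 0.1121 1.1747]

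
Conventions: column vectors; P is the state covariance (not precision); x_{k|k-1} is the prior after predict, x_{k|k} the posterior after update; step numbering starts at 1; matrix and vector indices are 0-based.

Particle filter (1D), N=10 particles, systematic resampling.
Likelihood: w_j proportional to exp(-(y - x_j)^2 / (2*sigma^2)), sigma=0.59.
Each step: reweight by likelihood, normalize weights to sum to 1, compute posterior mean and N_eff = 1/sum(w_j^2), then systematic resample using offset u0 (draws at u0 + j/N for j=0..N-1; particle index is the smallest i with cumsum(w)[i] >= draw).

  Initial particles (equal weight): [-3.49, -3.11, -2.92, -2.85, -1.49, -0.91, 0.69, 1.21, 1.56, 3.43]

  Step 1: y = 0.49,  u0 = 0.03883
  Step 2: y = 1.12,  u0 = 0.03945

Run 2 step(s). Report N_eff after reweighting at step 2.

step 1: w=[0.0000, 0.0000, 0.0000, 0.0000, 0.0021, 0.0357, 0.5635, 0.2834, 0.1152, 0.0000]  mean=0.8758  Neff=2.4250  idx=[6, 6, 6, 6, 6, 6, 7, 7, 7, 8]
step 2: w=[0.0921, 0.0921, 0.0921, 0.0921, 0.0921, 0.0921, 0.1188, 0.1188, 0.1188, 0.0910]  mean=0.9544  Neff=9.8513  idx=[0, 1, 2, 3, 4, 5, 6, 7, 8, 9]

N_eff = 9.8513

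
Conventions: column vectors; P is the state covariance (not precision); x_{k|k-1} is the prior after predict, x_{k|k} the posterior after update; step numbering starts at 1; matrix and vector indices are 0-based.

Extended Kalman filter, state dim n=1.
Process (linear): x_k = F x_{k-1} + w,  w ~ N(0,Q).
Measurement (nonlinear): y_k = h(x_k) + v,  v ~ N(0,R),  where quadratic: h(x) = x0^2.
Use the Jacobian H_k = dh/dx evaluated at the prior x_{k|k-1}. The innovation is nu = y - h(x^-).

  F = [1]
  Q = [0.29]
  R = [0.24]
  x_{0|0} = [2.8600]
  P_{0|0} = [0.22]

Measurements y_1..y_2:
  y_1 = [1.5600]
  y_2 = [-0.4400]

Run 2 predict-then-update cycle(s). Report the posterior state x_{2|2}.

x_post = [0.7947]

step 1: x^-=[2.8600]  P^-=[0.5100]  H_jac=[5.7200]  S=[16.9264]  K=[0.1723]  nu=[-6.6196]  x^+=[1.7191]  P^+=[0.0072]
step 2: x^-=[1.7191]  P^-=[0.2972]  H_jac=[3.4383]  S=[3.7538]  K=[0.2722]  nu=[-3.3954]  x^+=[0.7947]  P^+=[0.0190]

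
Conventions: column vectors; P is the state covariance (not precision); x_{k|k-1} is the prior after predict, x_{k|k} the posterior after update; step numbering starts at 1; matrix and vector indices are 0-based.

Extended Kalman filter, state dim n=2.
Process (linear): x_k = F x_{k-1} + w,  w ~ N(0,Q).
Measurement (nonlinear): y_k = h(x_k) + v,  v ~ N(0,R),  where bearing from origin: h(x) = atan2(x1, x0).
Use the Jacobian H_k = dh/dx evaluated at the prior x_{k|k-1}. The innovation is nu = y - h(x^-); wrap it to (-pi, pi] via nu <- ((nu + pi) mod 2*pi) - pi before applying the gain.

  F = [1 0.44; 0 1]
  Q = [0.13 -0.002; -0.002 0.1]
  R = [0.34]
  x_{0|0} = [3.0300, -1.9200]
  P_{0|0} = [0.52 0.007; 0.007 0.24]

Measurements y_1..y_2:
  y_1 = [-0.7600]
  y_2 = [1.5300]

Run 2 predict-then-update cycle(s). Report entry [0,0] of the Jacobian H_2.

H_jac[0,0] = 0.3533

step 1: x^-=[2.1852, -1.9200]  P^-=[0.7026 0.1106; 0.1106 0.3400]  H_jac=[0.2269 0.2583]  S=[0.4118]  K=[0.4565; 0.2742]  nu=[-0.0391]  x^+=[2.1673, -1.9307]  P^+=[0.6168 0.0591; 0.0591 0.3090]
step 2: x^-=[1.3178, -1.9307]  P^-=[0.8586 0.1930; 0.1930 0.4090]  H_jac=[0.3533 0.2412]  S=[0.5039]  K=[0.6945; 0.3311]  nu=[2.5019]  x^+=[3.0553, -1.1022]  P^+=[0.6156 0.0772; 0.0772 0.3538]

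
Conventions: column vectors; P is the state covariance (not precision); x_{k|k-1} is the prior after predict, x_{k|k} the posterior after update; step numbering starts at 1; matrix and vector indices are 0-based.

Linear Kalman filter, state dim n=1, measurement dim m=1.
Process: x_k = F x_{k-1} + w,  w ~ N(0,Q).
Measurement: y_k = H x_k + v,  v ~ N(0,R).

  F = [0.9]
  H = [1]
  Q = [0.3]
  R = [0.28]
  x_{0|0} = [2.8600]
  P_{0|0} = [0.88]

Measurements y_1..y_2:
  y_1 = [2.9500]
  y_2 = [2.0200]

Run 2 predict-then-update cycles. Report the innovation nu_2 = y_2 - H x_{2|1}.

innov = [-0.5617]

step 1: x^-=[2.5740]  P^-=[1.0128]  S=[1.2928]  K=[0.7834]  nu=[0.3760]  x^+=[2.8686]  P^+=[0.2194]
step 2: x^-=[2.5817]  P^-=[0.4777]  S=[0.7577]  K=[0.6305]  nu=[-0.5617]  x^+=[2.2276]  P^+=[0.1765]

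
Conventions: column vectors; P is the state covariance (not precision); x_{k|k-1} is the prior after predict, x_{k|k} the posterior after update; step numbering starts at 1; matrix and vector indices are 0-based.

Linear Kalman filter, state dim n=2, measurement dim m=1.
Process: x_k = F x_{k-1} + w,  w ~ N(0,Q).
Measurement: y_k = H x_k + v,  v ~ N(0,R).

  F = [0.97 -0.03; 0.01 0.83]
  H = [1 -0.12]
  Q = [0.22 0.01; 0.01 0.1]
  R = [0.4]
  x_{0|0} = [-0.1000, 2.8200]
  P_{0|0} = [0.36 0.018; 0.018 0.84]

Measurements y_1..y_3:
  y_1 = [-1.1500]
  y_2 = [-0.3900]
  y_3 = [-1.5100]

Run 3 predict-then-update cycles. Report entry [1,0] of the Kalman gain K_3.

step 1: x^-=[-0.1816, 2.3396]  P^-=[0.5584 0.0071; 0.0071 0.6790]  S=[0.9665]  K=[0.5769; -0.0770]  nu=[-0.6876]  x^+=[-0.5783, 2.3925]  P^+=[0.2368 0.0500; 0.0500 0.6733]
step 2: x^-=[-0.6327, 1.9800]  P^-=[0.4405 0.0358; 0.0358 0.5647]  S=[0.8400]  K=[0.5192; -0.0381]  nu=[0.4803]  x^+=[-0.3833, 1.9617]  P^+=[0.2140 0.0524; 0.0524 0.5635]
step 3: x^-=[-0.4307, 1.6244]  P^-=[0.4188 0.0402; 0.0402 0.4891]  S=[0.8162]  K=[0.5072; -0.0226]  nu=[-0.8844]  x^+=[-0.8792, 1.6444]  P^+=[0.2088 0.0496; 0.0496 0.4886]

K[1,0] = -0.0226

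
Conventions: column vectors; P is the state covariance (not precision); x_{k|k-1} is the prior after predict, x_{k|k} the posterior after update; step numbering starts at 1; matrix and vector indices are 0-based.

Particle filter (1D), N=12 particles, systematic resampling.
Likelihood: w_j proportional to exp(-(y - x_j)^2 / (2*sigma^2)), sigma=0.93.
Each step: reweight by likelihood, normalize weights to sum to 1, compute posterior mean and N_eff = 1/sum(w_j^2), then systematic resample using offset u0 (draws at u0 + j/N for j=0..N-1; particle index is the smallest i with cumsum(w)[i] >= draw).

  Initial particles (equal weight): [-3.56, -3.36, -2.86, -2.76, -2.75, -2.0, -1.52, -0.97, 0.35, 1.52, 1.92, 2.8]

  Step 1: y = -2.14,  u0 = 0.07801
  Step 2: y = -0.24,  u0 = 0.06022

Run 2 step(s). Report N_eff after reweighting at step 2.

step 1: w=[0.0582, 0.0790, 0.1384, 0.1496, 0.1506, 0.1847, 0.1496, 0.0847, 0.0052, 0.0001, 0.0000, 0.0000]  mean=-2.3724  Neff=7.2720  idx=[1, 2, 2, 3, 3, 4, 5, 5, 5, 6, 7, 7]
step 2: w=[0.0015, 0.0076, 0.0076, 0.0103, 0.0103, 0.0106, 0.0674, 0.0674, 0.0674, 0.1566, 0.2967, 0.2967]  mean=-1.3522  Neff=4.6583  idx=[6, 7, 8, 9, 9, 10, 10, 10, 11, 11, 11, 11]

N_eff = 4.6583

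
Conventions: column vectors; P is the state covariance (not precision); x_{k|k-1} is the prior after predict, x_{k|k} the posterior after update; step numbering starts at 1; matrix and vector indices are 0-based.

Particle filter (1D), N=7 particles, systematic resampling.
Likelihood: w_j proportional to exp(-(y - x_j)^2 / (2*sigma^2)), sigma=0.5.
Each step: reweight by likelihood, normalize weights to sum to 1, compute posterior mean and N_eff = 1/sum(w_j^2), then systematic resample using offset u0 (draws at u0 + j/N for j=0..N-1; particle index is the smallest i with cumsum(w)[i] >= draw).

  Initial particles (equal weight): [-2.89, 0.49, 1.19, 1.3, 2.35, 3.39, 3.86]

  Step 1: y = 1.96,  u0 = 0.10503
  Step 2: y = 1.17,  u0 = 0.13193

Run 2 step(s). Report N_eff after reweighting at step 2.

N_eff = 3.5070

step 1: w=[0.0000, 0.0089, 0.2047, 0.2804, 0.4943, 0.0112, 0.0005]  mean=1.8140  Neff=2.7392  idx=[2, 3, 3, 4, 4, 4, 4]
step 2: w=[0.3142, 0.3040, 0.3040, 0.0194, 0.0194, 0.0194, 0.0194]  mean=1.3470  Neff=3.5070  idx=[0, 0, 1, 1, 2, 2, 6]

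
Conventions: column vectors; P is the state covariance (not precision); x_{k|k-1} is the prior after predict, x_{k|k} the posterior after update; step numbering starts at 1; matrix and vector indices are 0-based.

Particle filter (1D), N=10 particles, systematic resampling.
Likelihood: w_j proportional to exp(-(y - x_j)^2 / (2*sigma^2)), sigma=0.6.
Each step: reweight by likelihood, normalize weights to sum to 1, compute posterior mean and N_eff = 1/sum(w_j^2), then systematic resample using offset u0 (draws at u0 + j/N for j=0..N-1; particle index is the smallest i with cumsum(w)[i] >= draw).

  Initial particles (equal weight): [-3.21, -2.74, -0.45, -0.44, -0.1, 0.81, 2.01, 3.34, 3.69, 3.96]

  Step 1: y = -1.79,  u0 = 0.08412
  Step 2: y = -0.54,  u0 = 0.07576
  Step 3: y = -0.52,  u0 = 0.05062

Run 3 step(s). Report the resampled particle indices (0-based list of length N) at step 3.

resampled_idx = [0, 1, 2, 3, 4, 5, 6, 7, 8, 9]

step 1: w=[0.1152, 0.5413, 0.1566, 0.1508, 0.0359, 0.0002, 0.0000, 0.0000, 0.0000, 0.0000]  mean=-1.9933  Neff=2.8181  idx=[0, 1, 1, 1, 1, 1, 2, 2, 3, 4]
step 2: w=[0.0000, 0.0003, 0.0003, 0.0003, 0.0003, 0.0003, 0.2648, 0.2648, 0.2641, 0.2047]  mean=-0.3795  Neff=3.9701  idx=[6, 6, 7, 7, 7, 8, 8, 8, 9, 9]
step 3: w=[0.1045, 0.1045, 0.1045, 0.1045, 0.1045, 0.1043, 0.1043, 0.1043, 0.0823, 0.0823]  mean=-0.3892  Neff=9.9227  idx=[0, 1, 2, 3, 4, 5, 6, 7, 8, 9]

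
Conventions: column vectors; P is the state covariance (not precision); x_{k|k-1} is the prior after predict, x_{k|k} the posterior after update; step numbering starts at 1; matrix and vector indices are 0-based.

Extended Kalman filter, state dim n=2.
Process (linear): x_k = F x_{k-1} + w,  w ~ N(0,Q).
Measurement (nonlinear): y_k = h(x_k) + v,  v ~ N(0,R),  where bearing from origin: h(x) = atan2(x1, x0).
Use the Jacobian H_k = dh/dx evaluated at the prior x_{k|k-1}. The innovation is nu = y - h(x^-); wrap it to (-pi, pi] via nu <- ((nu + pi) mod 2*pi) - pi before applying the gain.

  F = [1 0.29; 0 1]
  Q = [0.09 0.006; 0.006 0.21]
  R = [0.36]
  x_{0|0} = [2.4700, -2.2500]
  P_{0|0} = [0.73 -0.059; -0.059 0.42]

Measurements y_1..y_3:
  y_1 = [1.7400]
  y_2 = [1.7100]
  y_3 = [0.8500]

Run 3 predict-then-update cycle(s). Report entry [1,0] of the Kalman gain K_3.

K[1,0] = 0.5731

step 1: x^-=[1.8175, -2.2500]  P^-=[0.8211 0.0688; 0.0688 0.6300]  H_jac=[0.2690 0.2173]  S=[0.4572]  K=[0.5157; 0.3399]  nu=[2.6313]  x^+=[3.1746, -1.3557]  P^+=[0.6995 -0.0113; -0.0113 0.5772]
step 2: x^-=[2.7814, -1.3557]  P^-=[0.8315 0.1621; 0.1621 0.7872]  H_jac=[0.1416 0.2905]  S=[0.4564]  K=[0.3611; 0.5513]  nu=[2.1635]  x^+=[3.5627, -0.1630]  P^+=[0.7720 0.0712; 0.0712 0.6485]
step 3: x^-=[3.5154, -0.1630]  P^-=[0.9578 0.2652; 0.2652 0.8585]  H_jac=[0.0132 0.2839]  S=[0.4313]  K=[0.2038; 0.5731]  nu=[0.8963]  x^+=[3.6981, 0.3507]  P^+=[0.9399 0.2149; 0.2149 0.7168]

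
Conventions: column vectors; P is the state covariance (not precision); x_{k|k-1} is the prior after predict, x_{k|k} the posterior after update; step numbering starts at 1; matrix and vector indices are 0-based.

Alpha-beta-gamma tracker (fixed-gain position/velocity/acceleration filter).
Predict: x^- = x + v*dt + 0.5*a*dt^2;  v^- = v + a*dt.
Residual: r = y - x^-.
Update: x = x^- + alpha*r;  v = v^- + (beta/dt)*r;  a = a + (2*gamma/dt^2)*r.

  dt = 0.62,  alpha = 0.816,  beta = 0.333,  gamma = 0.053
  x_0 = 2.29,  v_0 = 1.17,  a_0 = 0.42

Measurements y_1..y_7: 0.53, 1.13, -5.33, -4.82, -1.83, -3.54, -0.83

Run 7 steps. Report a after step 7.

a_post = 1.2242

step 1: x_pred=3.0961  r=-2.5661  x^+=1.0022  v^+=0.0521  a^+=-0.2876
step 2: x_pred=0.9792  r=0.1508  x^+=1.1023  v^+=-0.0452  a^+=-0.2460
step 3: x_pred=1.0269  r=-6.3569  x^+=-4.1603  v^+=-3.6120  a^+=-1.9990
step 4: x_pred=-6.7840  r=1.9640  x^+=-5.1814  v^+=-3.7966  a^+=-1.4574
step 5: x_pred=-7.8154  r=5.9854  x^+=-2.9313  v^+=-1.4854  a^+=0.1931
step 6: x_pred=-3.8152  r=0.2752  x^+=-3.5906  v^+=-1.2179  a^+=0.2690
step 7: x_pred=-4.2941  r=3.4641  x^+=-1.4674  v^+=0.8093  a^+=1.2242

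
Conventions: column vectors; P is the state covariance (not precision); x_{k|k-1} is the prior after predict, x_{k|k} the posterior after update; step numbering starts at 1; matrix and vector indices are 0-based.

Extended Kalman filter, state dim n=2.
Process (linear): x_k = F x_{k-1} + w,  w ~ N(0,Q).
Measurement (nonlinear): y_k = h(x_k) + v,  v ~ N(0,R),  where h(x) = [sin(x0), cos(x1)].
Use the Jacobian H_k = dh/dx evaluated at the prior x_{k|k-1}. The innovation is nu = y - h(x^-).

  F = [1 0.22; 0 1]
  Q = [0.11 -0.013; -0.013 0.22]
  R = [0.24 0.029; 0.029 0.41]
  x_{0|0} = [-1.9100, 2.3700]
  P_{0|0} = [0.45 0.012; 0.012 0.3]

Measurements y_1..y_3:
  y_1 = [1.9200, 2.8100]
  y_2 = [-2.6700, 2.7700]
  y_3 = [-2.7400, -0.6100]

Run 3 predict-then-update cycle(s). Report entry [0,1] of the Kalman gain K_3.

K[0,1] = 0.0668

step 1: x^-=[-1.3886, 2.3700]  P^-=[0.5798 0.0650; 0.0650 0.5200]  H_jac=[0.1812 0.0000; 0.0000 -0.6973]  S=[0.2590 0.0208; 0.0208 0.6628]  K=[0.4121 -0.0813; 0.0896 -0.5498]  nu=[2.9034, 3.5268]  x^+=[-0.4789, 0.6909]  P^+=[0.5328 0.0307; 0.0307 0.3196]
step 2: x^-=[-0.3269, 0.6909]  P^-=[0.6718 0.0880; 0.0880 0.5396]  H_jac=[0.9471 0.0000; 0.0000 -0.6373]  S=[0.8425 -0.0241; -0.0241 0.6291]  K=[0.7534 -0.0603; 0.0833 -0.5434]  nu=[-2.3489, 1.9994]  x^+=[-2.2170, -0.5912]  P^+=[0.1891 0.0045; 0.0045 0.3458]
step 3: x^-=[-2.3471, -0.5912]  P^-=[0.3178 0.0676; 0.0676 0.5658]  H_jac=[-0.7006 0.0000; 0.0000 0.5574]  S=[0.3960 0.0026; 0.0026 0.5858]  K=[-0.5627 0.0668; -0.1231 0.5389]  nu=[-2.0265, -1.4403]  x^+=[-1.3030, -1.1180]  P^+=[0.1900 0.0199; 0.0199 0.3900]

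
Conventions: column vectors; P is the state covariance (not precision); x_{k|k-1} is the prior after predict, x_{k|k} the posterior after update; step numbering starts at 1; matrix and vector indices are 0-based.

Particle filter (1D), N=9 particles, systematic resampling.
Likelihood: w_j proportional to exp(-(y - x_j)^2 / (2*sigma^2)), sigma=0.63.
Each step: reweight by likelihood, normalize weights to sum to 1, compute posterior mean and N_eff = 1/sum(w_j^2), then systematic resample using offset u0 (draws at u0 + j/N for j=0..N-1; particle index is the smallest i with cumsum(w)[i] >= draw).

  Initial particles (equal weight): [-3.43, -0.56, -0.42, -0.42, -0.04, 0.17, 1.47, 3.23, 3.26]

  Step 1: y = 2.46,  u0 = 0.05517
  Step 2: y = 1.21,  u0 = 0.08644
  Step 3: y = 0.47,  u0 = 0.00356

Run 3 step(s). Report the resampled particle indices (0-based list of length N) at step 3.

step 1: w=[0.0000, 0.0000, 0.0000, 0.0000, 0.0003, 0.0011, 0.2398, 0.3906, 0.3681]  mean=2.8143  Neff=2.8937  idx=[6, 6, 7, 7, 7, 7, 8, 8, 8]
step 2: w=[0.4897, 0.4897, 0.0031, 0.0031, 0.0031, 0.0031, 0.0027, 0.0027, 0.0027]  mean=1.5064  Neff=2.0844  idx=[0, 0, 0, 0, 1, 1, 1, 1, 1]
step 3: w=[0.1111, 0.1111, 0.1111, 0.1111, 0.1111, 0.1111, 0.1111, 0.1111, 0.1111]  mean=1.4700  Neff=9.0000  idx=[0, 1, 2, 3, 4, 5, 6, 7, 8]

resampled_idx = [0, 1, 2, 3, 4, 5, 6, 7, 8]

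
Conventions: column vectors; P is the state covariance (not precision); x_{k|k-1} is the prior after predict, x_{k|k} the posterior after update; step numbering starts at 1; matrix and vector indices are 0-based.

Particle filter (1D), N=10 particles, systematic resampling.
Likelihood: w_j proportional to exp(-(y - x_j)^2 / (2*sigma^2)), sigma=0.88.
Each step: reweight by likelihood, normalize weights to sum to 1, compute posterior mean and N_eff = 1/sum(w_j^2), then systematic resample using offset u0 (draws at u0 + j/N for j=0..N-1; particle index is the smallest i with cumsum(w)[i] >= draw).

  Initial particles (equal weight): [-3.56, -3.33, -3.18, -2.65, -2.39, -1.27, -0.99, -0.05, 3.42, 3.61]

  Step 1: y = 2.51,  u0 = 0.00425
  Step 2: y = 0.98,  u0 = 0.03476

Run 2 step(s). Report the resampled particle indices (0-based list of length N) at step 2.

step 1: w=[0.0000, 0.0000, 0.0000, 0.0000, 0.0000, 0.0001, 0.0003, 0.0137, 0.5534, 0.4325]  mean=3.4526  Neff=2.0266  idx=[7, 8, 8, 8, 8, 8, 9, 9, 9, 9]
step 2: w=[0.7671, 0.0326, 0.0326, 0.0326, 0.0326, 0.0326, 0.0175, 0.0175, 0.0175, 0.0175]  mean=0.7713  Neff=1.6806  idx=[0, 0, 0, 0, 0, 0, 0, 0, 3, 6]

resampled_idx = [0, 0, 0, 0, 0, 0, 0, 0, 3, 6]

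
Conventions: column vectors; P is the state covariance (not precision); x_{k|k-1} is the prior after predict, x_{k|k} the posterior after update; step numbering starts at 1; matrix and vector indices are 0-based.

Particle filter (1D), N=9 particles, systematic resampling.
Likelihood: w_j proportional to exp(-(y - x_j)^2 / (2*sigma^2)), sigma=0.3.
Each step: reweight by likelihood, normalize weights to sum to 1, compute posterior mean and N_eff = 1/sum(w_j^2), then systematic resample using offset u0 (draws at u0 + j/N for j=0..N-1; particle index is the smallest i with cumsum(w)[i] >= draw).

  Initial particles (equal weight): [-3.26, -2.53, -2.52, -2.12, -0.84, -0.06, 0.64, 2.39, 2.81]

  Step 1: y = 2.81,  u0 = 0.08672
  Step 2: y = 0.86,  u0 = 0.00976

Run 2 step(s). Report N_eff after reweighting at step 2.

step 1: w=[0.0000, 0.0000, 0.0000, 0.0000, 0.0000, 0.0000, 0.0000, 0.2729, 0.7271]  mean=2.6954  Neff=1.6579  idx=[7, 7, 8, 8, 8, 8, 8, 8, 8]
step 2: w=[0.4995, 0.4995, 0.0001, 0.0001, 0.0001, 0.0001, 0.0001, 0.0001, 0.0001]  mean=2.3904  Neff=2.0042  idx=[0, 0, 0, 0, 0, 1, 1, 1, 1]

N_eff = 2.0042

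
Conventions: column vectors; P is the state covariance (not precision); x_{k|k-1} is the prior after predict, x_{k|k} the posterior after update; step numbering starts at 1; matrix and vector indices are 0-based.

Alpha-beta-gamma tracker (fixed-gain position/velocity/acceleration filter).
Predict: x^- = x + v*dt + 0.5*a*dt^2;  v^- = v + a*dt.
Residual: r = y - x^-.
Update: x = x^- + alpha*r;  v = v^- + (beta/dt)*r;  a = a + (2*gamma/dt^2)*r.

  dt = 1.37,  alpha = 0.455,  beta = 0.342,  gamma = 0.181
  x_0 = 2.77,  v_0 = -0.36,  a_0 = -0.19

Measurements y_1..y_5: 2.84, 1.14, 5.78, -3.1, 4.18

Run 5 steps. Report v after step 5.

step 1: x_pred=2.0985  r=0.7415  x^+=2.4359  v^+=-0.4352  a^+=-0.0470
step 2: x_pred=1.7956  r=-0.6556  x^+=1.4973  v^+=-0.6632  a^+=-0.1734
step 3: x_pred=0.4259  r=5.3541  x^+=2.8620  v^+=0.4358  a^+=0.8592
step 4: x_pred=4.2653  r=-7.3653  x^+=0.9141  v^+=-0.2258  a^+=-0.5613
step 5: x_pred=0.0780  r=4.1020  x^+=1.9444  v^+=0.0292  a^+=0.2298

v_post = 0.0292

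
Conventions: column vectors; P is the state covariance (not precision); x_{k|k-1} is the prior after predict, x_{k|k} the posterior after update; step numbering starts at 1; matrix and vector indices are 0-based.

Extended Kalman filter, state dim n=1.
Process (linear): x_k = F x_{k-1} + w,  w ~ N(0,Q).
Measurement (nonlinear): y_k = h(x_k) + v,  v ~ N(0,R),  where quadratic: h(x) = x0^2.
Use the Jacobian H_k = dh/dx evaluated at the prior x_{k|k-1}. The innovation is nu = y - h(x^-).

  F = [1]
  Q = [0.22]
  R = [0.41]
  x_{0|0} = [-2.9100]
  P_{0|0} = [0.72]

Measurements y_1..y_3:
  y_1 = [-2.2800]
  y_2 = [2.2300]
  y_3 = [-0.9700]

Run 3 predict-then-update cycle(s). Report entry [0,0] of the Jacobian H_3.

step 1: x^-=[-2.9100]  P^-=[0.9400]  H_jac=[-5.8200]  S=[32.2501]  K=[-0.1696]  nu=[-10.7481]  x^+=[-1.0867]  P^+=[0.0120]
step 2: x^-=[-1.0867]  P^-=[0.2320]  H_jac=[-2.1735]  S=[1.5057]  K=[-0.3348]  nu=[1.0490]  x^+=[-1.4380]  P^+=[0.0632]
step 3: x^-=[-1.4380]  P^-=[0.2832]  H_jac=[-2.8759]  S=[2.7520]  K=[-0.2959]  nu=[-3.0377]  x^+=[-0.5391]  P^+=[0.0422]

H_jac[0,0] = -2.8759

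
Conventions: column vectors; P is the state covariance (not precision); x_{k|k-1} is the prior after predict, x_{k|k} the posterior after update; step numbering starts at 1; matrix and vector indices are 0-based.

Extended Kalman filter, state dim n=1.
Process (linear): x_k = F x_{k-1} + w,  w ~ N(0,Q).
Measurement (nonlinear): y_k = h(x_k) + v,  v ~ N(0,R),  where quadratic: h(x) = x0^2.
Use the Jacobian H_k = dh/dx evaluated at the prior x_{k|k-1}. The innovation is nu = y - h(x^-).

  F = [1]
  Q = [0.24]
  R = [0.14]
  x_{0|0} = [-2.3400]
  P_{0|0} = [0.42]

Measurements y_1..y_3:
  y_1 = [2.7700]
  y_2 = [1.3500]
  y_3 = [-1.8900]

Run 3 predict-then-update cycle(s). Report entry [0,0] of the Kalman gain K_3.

K[0,0] = -0.3582

step 1: x^-=[-2.3400]  P^-=[0.6600]  H_jac=[-4.6800]  S=[14.5956]  K=[-0.2116]  nu=[-2.7056]  x^+=[-1.7674]  P^+=[0.0063]
step 2: x^-=[-1.7674]  P^-=[0.2463]  H_jac=[-3.5349]  S=[3.2179]  K=[-0.2706]  nu=[-1.7738]  x^+=[-1.2875]  P^+=[0.0107]
step 3: x^-=[-1.2875]  P^-=[0.2507]  H_jac=[-2.5749]  S=[1.8023]  K=[-0.3582]  nu=[-3.5475]  x^+=[-0.0167]  P^+=[0.0195]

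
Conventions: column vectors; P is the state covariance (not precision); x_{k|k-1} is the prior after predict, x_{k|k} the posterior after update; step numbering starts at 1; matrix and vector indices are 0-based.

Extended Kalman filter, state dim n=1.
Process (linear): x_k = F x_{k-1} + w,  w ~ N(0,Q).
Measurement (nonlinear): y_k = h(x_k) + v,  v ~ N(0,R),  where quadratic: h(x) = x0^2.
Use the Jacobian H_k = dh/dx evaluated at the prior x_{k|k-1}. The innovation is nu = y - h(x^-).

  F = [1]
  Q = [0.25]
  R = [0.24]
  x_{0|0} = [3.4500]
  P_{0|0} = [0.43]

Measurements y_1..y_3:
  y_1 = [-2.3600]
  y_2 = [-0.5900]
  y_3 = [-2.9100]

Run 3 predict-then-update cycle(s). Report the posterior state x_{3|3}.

step 1: x^-=[3.4500]  P^-=[0.6800]  H_jac=[6.9000]  S=[32.6148]  K=[0.1439]  nu=[-14.2625]  x^+=[1.3982]  P^+=[0.0050]
step 2: x^-=[1.3982]  P^-=[0.2550]  H_jac=[2.7964]  S=[2.2340]  K=[0.3192]  nu=[-2.5449]  x^+=[0.5859]  P^+=[0.0274]
step 3: x^-=[0.5859]  P^-=[0.2774]  H_jac=[1.1717]  S=[0.6209]  K=[0.5235]  nu=[-3.2532]  x^+=[-1.1173]  P^+=[0.1072]

x_post = [-1.1173]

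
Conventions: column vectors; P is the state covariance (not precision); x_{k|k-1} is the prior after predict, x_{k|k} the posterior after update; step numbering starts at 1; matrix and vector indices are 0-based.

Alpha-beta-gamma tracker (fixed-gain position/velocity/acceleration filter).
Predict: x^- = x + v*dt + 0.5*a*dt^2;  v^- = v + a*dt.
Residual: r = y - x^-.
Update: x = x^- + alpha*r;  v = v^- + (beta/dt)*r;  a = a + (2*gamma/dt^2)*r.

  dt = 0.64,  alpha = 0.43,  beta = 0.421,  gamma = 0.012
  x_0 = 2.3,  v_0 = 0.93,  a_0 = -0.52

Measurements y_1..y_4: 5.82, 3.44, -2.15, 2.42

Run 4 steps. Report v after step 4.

v_post = -2.6575

step 1: x_pred=2.7887  r=3.0313  x^+=4.0922  v^+=2.5912  a^+=-0.3424
step 2: x_pred=5.6804  r=-2.2404  x^+=4.7170  v^+=0.8983  a^+=-0.4737
step 3: x_pred=5.1950  r=-7.3450  x^+=2.0366  v^+=-4.2364  a^+=-0.9040
step 4: x_pred=-0.8598  r=3.2798  x^+=0.5505  v^+=-2.6575  a^+=-0.7119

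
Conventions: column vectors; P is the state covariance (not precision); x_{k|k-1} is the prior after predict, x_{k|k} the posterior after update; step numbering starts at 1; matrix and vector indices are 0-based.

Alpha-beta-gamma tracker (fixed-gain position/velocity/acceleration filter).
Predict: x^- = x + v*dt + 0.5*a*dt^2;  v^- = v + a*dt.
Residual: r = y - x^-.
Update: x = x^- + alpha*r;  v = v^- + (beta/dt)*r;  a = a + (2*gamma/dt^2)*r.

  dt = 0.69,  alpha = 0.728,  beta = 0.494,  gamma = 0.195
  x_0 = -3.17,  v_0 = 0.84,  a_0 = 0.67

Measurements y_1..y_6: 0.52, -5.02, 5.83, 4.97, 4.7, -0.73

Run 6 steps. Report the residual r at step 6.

resid = -8.9406

step 1: x_pred=-2.4309  r=2.9509  x^+=-0.2826  v^+=3.4150  a^+=3.0873
step 2: x_pred=2.8086  r=-7.8286  x^+=-2.8906  v^+=-0.0596  a^+=-3.3256
step 3: x_pred=-3.7234  r=9.5534  x^+=3.2315  v^+=4.4854  a^+=4.5002
step 4: x_pred=7.3976  r=-2.4276  x^+=5.6303  v^+=5.8524  a^+=2.5115
step 5: x_pred=10.2664  r=-5.5664  x^+=6.2141  v^+=3.6002  a^+=-2.0482
step 6: x_pred=8.2106  r=-8.9406  x^+=1.7018  v^+=-4.2140  a^+=-9.3720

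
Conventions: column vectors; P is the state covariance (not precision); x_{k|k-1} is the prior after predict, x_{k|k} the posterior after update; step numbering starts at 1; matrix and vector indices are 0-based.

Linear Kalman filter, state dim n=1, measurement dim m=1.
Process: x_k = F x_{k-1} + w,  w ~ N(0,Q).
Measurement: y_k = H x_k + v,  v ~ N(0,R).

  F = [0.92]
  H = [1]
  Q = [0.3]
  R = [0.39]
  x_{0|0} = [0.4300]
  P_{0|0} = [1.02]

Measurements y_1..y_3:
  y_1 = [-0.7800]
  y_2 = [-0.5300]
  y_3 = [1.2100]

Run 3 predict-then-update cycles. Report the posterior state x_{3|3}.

step 1: x^-=[0.3956]  P^-=[1.1633]  S=[1.5533]  K=[0.7489]  nu=[-1.1756]  x^+=[-0.4848]  P^+=[0.2921]
step 2: x^-=[-0.4461]  P^-=[0.5472]  S=[0.9372]  K=[0.5839]  nu=[-0.0839]  x^+=[-0.4951]  P^+=[0.2277]
step 3: x^-=[-0.4555]  P^-=[0.4927]  S=[0.8827]  K=[0.5582]  nu=[1.6655]  x^+=[0.4742]  P^+=[0.2177]

x_post = [0.4742]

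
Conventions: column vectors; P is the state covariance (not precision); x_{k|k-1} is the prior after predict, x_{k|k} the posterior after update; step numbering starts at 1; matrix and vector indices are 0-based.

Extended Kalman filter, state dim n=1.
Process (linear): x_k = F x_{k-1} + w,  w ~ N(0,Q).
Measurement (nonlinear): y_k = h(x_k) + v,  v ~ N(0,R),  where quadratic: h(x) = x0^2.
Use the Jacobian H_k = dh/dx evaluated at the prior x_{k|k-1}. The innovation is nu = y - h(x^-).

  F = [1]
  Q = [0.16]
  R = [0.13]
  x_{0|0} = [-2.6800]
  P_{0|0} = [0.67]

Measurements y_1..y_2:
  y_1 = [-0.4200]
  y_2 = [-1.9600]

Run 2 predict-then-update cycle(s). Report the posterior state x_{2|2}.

step 1: x^-=[-2.6800]  P^-=[0.8300]  H_jac=[-5.3600]  S=[23.9756]  K=[-0.1856]  nu=[-7.6024]  x^+=[-1.2693]  P^+=[0.0045]
step 2: x^-=[-1.2693]  P^-=[0.1645]  H_jac=[-2.5387]  S=[1.1902]  K=[-0.3509]  nu=[-3.5712]  x^+=[-0.0163]  P^+=[0.0180]

x_post = [-0.0163]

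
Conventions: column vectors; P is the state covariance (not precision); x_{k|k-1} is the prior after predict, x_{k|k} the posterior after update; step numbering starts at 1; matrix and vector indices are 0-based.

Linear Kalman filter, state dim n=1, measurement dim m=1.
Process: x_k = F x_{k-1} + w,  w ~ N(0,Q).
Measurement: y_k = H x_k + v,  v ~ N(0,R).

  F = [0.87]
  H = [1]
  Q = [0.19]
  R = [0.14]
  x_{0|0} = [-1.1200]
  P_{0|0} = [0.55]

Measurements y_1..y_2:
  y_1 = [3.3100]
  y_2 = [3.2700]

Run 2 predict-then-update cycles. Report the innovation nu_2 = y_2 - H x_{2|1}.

innov = [1.0895]

step 1: x^-=[-0.9744]  P^-=[0.6063]  S=[0.7463]  K=[0.8124]  nu=[4.2844]  x^+=[2.5063]  P^+=[0.1137]
step 2: x^-=[2.1805]  P^-=[0.2761]  S=[0.4161]  K=[0.6635]  nu=[1.0895]  x^+=[2.9034]  P^+=[0.0929]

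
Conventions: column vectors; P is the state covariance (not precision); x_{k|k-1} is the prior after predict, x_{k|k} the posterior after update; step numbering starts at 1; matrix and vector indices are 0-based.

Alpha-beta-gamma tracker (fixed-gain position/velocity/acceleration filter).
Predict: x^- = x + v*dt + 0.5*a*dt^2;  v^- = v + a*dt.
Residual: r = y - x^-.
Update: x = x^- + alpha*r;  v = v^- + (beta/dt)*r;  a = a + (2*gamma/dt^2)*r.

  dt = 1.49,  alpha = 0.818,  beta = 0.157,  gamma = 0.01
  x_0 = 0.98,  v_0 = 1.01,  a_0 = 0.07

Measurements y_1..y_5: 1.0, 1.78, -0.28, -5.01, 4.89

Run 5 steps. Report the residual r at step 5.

step 1: x_pred=2.5626  r=-1.5626  x^+=1.2844  v^+=0.9496  a^+=0.0559
step 2: x_pred=2.7614  r=-0.9814  x^+=1.9586  v^+=0.9296  a^+=0.0471
step 3: x_pred=3.3959  r=-3.6759  x^+=0.3890  v^+=0.6124  a^+=0.0140
step 4: x_pred=1.3170  r=-6.3270  x^+=-3.8585  v^+=-0.0335  a^+=-0.0430
step 5: x_pred=-3.9561  r=8.8461  x^+=3.2800  v^+=0.8345  a^+=0.0367

resid = 8.8461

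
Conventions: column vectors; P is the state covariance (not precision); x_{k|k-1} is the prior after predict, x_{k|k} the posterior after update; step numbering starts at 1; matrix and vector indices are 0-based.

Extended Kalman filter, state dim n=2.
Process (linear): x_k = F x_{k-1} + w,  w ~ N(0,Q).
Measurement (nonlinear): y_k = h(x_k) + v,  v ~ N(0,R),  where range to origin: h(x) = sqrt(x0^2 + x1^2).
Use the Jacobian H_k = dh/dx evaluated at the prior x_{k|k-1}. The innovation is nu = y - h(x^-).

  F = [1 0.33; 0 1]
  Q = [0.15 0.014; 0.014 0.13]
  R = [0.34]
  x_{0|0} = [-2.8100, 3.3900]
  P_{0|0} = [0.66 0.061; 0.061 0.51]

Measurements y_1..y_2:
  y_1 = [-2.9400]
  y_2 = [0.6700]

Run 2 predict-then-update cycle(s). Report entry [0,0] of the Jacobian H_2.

H_jac[0,0] = -0.6732

step 1: x^-=[-1.6913, 3.3900]  P^-=[0.9058 0.2433; 0.2433 0.6400]  H_jac=[-0.4464 0.8948]  S=[0.8386]  K=[-0.2226; 0.5534]  nu=[-6.7285]  x^+=[-0.1936, -0.3335]  P^+=[0.8642 0.3466; 0.3466 0.3832]
step 2: x^-=[-0.3036, -0.3335]  P^-=[1.2847 0.4871; 0.4871 0.5132]  H_jac=[-0.6732 -0.7395]  S=[1.6878]  K=[-0.7258; -0.4191]  nu=[0.2190]  x^+=[-0.4626, -0.4253]  P^+=[0.3956 -0.0264; -0.0264 0.2167]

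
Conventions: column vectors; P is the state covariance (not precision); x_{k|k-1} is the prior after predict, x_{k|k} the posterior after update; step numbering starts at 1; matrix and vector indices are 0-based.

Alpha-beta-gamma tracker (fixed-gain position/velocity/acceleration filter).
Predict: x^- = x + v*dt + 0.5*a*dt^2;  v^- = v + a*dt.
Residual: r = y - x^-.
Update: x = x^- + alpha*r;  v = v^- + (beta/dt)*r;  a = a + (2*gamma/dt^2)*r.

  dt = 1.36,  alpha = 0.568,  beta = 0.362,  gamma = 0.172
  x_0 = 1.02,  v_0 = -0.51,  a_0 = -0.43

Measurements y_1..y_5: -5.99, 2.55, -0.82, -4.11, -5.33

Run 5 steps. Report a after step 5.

step 1: x_pred=-0.0713  r=-5.9187  x^+=-3.4331  v^+=-2.6702  a^+=-1.5308
step 2: x_pred=-8.4803  r=11.0303  x^+=-2.2151  v^+=-1.8161  a^+=0.5207
step 3: x_pred=-4.2035  r=3.3835  x^+=-2.2817  v^+=-0.2074  a^+=1.1500
step 4: x_pred=-1.5002  r=-2.6098  x^+=-2.9826  v^+=0.6619  a^+=0.6646
step 5: x_pred=-1.4678  r=-3.8622  x^+=-3.6615  v^+=0.5377  a^+=-0.0537

a_post = -0.0537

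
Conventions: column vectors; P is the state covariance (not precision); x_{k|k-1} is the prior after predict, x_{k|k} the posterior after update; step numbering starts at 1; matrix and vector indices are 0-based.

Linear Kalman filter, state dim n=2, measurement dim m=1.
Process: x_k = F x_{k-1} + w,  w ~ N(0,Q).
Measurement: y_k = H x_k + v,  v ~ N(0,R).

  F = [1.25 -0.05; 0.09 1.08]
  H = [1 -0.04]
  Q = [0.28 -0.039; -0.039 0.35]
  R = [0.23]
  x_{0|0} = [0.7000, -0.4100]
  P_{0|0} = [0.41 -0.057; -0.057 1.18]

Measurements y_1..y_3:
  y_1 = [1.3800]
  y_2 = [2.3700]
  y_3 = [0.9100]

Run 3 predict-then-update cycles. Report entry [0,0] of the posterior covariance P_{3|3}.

step 1: x^-=[0.8955, -0.3798]  P^-=[0.9307 -0.1333; -0.1333 1.7186]  S=[1.1741]  K=[0.7972; -0.1721]  nu=[0.4693]  x^+=[1.2696, -0.4606]  P^+=[0.1845 0.0278; 0.0278 1.6838]
step 2: x^-=[1.6101, -0.3831]  P^-=[0.5690 -0.0718; -0.0718 2.3209]  S=[0.8084]  K=[0.7074; -0.2036]  nu=[0.7446]  x^+=[2.1368, -0.5348]  P^+=[0.1645 0.0447; 0.0447 2.2874]
step 3: x^-=[2.6977, -0.3852]  P^-=[0.5371 -0.0839; -0.0839 3.0280]  S=[0.7787]  K=[0.6941; -0.2633]  nu=[-1.8031]  x^+=[1.4462, 0.0896]  P^+=[0.1620 0.0584; 0.0584 2.9740]

P_post[0,0] = 0.1620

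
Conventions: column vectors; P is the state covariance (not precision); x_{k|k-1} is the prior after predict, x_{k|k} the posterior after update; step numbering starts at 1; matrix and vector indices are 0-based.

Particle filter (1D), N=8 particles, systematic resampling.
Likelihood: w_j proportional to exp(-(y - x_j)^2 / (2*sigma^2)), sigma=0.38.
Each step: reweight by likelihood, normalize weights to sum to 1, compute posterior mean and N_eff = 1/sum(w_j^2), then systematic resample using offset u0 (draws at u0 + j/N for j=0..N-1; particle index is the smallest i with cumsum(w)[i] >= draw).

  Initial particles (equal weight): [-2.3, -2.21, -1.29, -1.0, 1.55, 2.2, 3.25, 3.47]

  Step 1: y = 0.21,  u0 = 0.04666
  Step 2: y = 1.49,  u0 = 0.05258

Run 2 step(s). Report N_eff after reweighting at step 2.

N_eff = 2.0000

step 1: w=[0.0000, 0.0000, 0.0476, 0.7229, 0.2294, 0.0001, 0.0000, 0.0000]  mean=-0.4284  Neff=1.7316  idx=[2, 3, 3, 3, 3, 3, 4, 4]
step 2: w=[0.0000, 0.0000, 0.0000, 0.0000, 0.0000, 0.0000, 0.5000, 0.5000]  mean=1.5500  Neff=2.0000  idx=[6, 6, 6, 6, 7, 7, 7, 7]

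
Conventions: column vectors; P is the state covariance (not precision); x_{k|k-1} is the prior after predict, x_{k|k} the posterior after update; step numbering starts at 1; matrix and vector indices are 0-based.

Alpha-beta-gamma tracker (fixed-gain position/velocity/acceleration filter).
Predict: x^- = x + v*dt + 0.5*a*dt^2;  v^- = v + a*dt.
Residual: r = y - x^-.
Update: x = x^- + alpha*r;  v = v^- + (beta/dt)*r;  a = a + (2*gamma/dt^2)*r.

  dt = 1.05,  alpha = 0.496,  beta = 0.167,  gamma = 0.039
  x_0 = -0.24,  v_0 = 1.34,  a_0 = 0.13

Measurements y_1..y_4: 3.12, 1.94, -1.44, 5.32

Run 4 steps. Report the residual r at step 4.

resid = 2.9153

step 1: x_pred=1.2387  r=1.8813  x^+=2.1718  v^+=1.7757  a^+=0.2631
step 2: x_pred=4.1813  r=-2.2413  x^+=3.0696  v^+=1.6955  a^+=0.1045
step 3: x_pred=4.9075  r=-6.3475  x^+=1.7592  v^+=0.7957  a^+=-0.3445
step 4: x_pred=2.4047  r=2.9153  x^+=3.8507  v^+=0.8976  a^+=-0.1383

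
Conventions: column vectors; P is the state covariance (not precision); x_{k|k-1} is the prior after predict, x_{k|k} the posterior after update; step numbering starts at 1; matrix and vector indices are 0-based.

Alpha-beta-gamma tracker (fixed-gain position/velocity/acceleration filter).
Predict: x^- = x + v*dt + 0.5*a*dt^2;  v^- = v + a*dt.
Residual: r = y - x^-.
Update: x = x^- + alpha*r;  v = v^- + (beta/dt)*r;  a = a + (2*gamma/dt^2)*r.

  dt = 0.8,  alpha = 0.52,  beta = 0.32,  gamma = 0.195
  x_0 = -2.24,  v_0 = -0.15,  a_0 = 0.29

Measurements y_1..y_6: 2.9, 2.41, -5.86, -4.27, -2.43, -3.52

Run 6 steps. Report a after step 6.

step 1: x_pred=-2.2672  r=5.1672  x^+=0.4197  v^+=2.1489  a^+=3.4388
step 2: x_pred=3.2393  r=-0.8293  x^+=2.8080  v^+=4.5682  a^+=2.9334
step 3: x_pred=7.4013  r=-13.2613  x^+=0.5054  v^+=1.6104  a^+=-5.1477
step 4: x_pred=0.1465  r=-4.4165  x^+=-2.1501  v^+=-4.2743  a^+=-7.8390
step 5: x_pred=-8.0780  r=5.6480  x^+=-5.1410  v^+=-8.2863  a^+=-4.3972
step 6: x_pred=-13.1772  r=9.6572  x^+=-8.1554  v^+=-7.9412  a^+=1.4876

a_post = 1.4876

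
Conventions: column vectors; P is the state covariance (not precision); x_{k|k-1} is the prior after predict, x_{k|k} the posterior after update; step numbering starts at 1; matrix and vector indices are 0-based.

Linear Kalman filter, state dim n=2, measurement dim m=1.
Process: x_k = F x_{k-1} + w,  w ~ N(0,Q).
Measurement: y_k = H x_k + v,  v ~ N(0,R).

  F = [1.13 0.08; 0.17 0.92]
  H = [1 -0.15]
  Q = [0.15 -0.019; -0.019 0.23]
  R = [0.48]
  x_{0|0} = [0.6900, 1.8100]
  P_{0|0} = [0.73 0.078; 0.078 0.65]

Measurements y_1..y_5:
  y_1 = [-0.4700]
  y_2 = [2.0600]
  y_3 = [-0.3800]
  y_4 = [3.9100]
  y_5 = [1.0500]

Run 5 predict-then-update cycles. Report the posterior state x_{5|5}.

x_post = [2.2492, 2.1212]

step 1: x^-=[0.9245, 1.7825]  P^-=[1.1004 0.2512; 0.2512 0.8257]  S=[1.5236]  K=[0.6975; 0.0836]  nu=[-1.1271]  x^+=[0.1383, 1.6883]  P^+=[0.3592 0.1624; 0.1624 0.8150]
step 2: x^-=[0.2914, 1.5767]  P^-=[0.6432 0.2810; 0.2810 0.9810]  S=[1.0610]  K=[0.5665; 0.1262]  nu=[2.0051]  x^+=[1.4273, 1.8297]  P^+=[0.3027 0.2052; 0.2052 0.9641]
step 3: x^-=[1.7592, 1.9260]  P^-=[0.5798 0.3262; 0.3262 1.1189]  S=[0.9871]  K=[0.5378; 0.1604]  nu=[-1.8503]  x^+=[0.7641, 1.6291]  P^+=[0.2943 0.2410; 0.2410 1.0935]
step 4: x^-=[0.9938, 1.6287]  P^-=[0.5764 0.3719; 0.3719 1.2395]  S=[0.9727]  K=[0.5352; 0.1912]  nu=[3.1605]  x^+=[2.6853, 2.2329]  P^+=[0.2977 0.2724; 0.2724 1.2039]
step 5: x^-=[3.2130, 2.5108]  P^-=[0.5871 0.4136; 0.4136 1.3428]  S=[0.9733]  K=[0.5395; 0.2181]  nu=[-1.7864]  x^+=[2.2492, 2.1212]  P^+=[0.3038 0.2991; 0.2991 1.2965]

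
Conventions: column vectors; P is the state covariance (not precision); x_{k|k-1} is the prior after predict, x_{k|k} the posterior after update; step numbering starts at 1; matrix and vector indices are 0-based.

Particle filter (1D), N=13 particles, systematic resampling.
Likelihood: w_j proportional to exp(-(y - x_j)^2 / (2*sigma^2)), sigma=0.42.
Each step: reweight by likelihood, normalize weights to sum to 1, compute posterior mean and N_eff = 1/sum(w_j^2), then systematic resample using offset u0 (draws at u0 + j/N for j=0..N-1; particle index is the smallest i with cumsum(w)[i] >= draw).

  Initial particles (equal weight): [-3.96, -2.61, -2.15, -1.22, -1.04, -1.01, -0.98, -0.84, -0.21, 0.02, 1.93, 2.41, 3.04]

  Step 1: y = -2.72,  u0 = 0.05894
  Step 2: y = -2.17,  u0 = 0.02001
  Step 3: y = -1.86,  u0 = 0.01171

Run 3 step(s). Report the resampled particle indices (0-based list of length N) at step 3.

resampled_idx = [0, 2, 4, 6, 8, 8, 9, 9, 10, 10, 11, 11, 12]

step 1: w=[0.0093, 0.7003, 0.2886, 0.0012, 0.0002, 0.0002, 0.0001, 0.0000, 0.0000, 0.0000, 0.0000, 0.0000, 0.0000]  mean=-2.4871  Neff=1.7427  idx=[1, 1, 1, 1, 1, 1, 1, 1, 1, 2, 2, 2, 2]
step 2: w=[0.0628, 0.0628, 0.0628, 0.0628, 0.0628, 0.0628, 0.0628, 0.0628, 0.0628, 0.1086, 0.1086, 0.1086, 0.1086]  mean=-2.4101  Neff=12.0869  idx=[0, 1, 2, 3, 5, 6, 7, 8, 9, 10, 11, 11, 12]
step 3: w=[0.0365, 0.0365, 0.0365, 0.0365, 0.0365, 0.0365, 0.0365, 0.0365, 0.1416, 0.1416, 0.1416, 0.1416, 0.1416]  mean=-2.2843  Neff=9.0151  idx=[0, 2, 4, 6, 8, 8, 9, 9, 10, 10, 11, 11, 12]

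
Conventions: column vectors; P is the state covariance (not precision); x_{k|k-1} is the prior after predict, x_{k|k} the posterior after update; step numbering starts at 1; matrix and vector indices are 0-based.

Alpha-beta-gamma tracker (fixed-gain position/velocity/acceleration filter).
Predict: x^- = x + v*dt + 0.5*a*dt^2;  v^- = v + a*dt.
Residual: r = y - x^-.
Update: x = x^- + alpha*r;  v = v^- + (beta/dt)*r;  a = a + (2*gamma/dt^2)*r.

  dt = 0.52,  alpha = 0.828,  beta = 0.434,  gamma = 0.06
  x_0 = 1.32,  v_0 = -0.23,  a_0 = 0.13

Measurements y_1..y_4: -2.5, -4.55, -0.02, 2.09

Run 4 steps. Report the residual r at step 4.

step 1: x_pred=1.2180  r=-3.7180  x^+=-1.8605  v^+=-3.2655  a^+=-1.5200
step 2: x_pred=-3.7641  r=-0.7859  x^+=-4.4148  v^+=-4.7118  a^+=-1.8688
step 3: x_pred=-7.1176  r=7.0976  x^+=-1.2408  v^+=0.2402  a^+=1.2811
step 4: x_pred=-0.9427  r=3.0327  x^+=1.5684  v^+=3.4375  a^+=2.6269

resid = 3.0327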